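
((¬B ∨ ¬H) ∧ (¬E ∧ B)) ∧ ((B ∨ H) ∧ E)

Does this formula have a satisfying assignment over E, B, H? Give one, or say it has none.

Case E = True: the conjunct ¬E is False.
Case E = False: the conjunct E is False.
Both cases fail — unsatisfiable.

Unsatisfiable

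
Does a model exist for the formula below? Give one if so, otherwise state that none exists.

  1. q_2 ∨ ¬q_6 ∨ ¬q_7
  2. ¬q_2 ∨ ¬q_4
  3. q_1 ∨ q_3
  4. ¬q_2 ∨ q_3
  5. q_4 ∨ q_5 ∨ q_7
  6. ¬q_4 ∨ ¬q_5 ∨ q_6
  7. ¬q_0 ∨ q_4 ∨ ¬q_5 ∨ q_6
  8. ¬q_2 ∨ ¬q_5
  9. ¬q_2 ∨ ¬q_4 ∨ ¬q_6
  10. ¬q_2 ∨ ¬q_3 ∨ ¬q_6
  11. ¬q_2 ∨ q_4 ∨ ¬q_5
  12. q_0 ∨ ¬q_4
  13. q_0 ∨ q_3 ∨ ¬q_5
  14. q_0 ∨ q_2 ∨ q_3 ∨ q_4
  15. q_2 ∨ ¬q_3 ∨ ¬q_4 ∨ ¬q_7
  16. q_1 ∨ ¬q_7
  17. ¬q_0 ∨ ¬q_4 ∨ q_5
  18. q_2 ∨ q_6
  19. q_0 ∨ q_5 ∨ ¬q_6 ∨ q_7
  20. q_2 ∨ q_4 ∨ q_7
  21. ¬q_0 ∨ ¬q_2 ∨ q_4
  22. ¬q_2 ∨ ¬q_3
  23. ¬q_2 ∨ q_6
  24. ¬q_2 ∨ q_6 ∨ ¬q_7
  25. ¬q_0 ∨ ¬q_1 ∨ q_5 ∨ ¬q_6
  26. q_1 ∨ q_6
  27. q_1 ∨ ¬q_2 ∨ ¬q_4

Set q_0 = True.
Set q_1 = True.
Set q_2 = False.
  then (q_2 ∨ q_6) forces q_6 = True.
  then (¬q_0 ∨ ¬q_1 ∨ q_5 ∨ ¬q_6) forces q_5 = True.
  then (q_2 ∨ ¬q_6 ∨ ¬q_7) forces q_7 = False.
  then (q_2 ∨ q_4 ∨ q_7) forces q_4 = True.
Set q_3 = True.
All clauses satisfied.

q_0 = True, q_1 = True, q_2 = False, q_3 = True, q_4 = True, q_5 = True, q_6 = True, q_7 = False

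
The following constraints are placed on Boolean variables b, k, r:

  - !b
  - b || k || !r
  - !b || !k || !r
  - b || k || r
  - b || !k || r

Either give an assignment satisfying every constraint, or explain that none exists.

b = False; k = True; r = True

Unit clause (!b) forces b = False.
Try k = False:
  (b || k || !r) forces r = False.
  clause (b || k || r) is falsified — backtrack.
So k = True.
  then (b || !k || r) forces r = True.
All clauses satisfied.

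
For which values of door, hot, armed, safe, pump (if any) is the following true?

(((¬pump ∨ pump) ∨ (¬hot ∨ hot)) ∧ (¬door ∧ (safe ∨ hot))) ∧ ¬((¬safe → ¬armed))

door: False, hot: True, armed: True, safe: False, pump: True

  ((¬pump ∨ pump) ∨ (¬hot ∨ hot)) ∧ (¬door ∧ (safe ∨ hot)) = True
    (¬pump ∨ pump) ∨ (¬hot ∨ hot) = True
      ¬pump ∨ pump = True
        ¬pump = False
      ¬hot ∨ hot = True
        ¬hot = False
    ¬door ∧ (safe ∨ hot) = True
      ¬door = True
      safe ∨ hot = True
  ¬((¬safe → ¬armed)) = True
    ¬safe → ¬armed = False
      ¬safe = True
      ¬armed = False
Both conjuncts True, so the formula holds.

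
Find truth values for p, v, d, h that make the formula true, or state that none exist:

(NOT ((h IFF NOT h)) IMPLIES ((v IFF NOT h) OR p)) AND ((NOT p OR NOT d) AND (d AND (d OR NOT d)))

p: False, v: False, d: True, h: True

  NOT ((h IFF NOT h)) IMPLIES ((v IFF NOT h) OR p) = True
    NOT ((h IFF NOT h)) = True
      h IFF NOT h = False
        NOT h = False
    (v IFF NOT h) OR p = True
      v IFF NOT h = True
        NOT h = False
  (NOT p OR NOT d) AND (d AND (d OR NOT d)) = True
    NOT p OR NOT d = True
      NOT p = True
      NOT d = False
    d AND (d OR NOT d) = True
      d OR NOT d = True
        NOT d = False
Both conjuncts True, so the formula holds.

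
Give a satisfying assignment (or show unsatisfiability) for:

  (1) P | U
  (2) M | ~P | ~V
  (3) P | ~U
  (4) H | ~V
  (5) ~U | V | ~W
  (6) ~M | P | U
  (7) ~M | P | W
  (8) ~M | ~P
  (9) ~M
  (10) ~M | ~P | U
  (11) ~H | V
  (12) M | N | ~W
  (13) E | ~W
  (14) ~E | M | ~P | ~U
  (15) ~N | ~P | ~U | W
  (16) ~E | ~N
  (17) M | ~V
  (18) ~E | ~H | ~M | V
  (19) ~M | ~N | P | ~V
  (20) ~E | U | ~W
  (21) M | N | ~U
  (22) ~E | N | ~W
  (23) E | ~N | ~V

E: False; W: False; U: False; N: True; P: True; M: False; V: False; H: False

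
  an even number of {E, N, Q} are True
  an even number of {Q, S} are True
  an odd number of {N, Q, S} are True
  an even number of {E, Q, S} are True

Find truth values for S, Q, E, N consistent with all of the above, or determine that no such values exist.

S = True; Q = True; E = False; N = True

{E, N, Q}: 2 true → even ✓
{Q, S}: 2 true → even ✓
{N, Q, S}: 3 true → odd ✓
{E, Q, S}: 2 true → even ✓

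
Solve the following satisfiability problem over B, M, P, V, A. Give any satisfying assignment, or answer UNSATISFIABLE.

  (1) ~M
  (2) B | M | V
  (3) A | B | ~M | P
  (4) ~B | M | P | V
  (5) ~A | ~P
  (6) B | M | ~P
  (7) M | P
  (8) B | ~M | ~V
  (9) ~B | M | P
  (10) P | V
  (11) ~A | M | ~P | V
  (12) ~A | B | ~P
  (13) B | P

Unit clause (~M) forces M = False.
In (M | P) only P is left, so P = True.
In (~A | ~P) only ~A is left, so A = False.
In (B | M | ~P) only B is left, so B = True.
Set V = False.
All clauses satisfied.

B: True, M: False, P: True, V: False, A: False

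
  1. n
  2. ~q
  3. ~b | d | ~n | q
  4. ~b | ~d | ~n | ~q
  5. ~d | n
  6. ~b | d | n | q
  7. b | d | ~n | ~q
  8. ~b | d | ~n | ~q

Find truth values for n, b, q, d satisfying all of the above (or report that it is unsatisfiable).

n=T, b=F, q=F, d=F

Unit clause (n) forces n = True.
Unit clause (~q) forces q = False.
Set b = False.
Set d = False.
Check each clause:
  (n): n holds.
  (~q): ~q holds.
  (~b | d | ~n | q): ~b holds.
  (~b | ~d | ~n | ~q): ~b holds.
  (~d | n): ~d holds.
  (~b | d | n | q): ~b holds.
  (b | d | ~n | ~q): ~q holds.
  (~b | d | ~n | ~q): ~b holds.
All clauses satisfied.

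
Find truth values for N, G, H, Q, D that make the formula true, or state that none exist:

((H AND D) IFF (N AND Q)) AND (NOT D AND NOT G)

N: False; G: False; H: True; Q: False; D: False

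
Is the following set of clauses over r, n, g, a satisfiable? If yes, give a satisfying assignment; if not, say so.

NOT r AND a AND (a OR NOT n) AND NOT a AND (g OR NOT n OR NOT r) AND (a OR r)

Unsatisfiable

Case a = True:
  Clause (NOT a) is falsified — contradiction.
Case a = False:
  Clause (a) is falsified — contradiction.
Both cases fail, so the formula is unsatisfiable.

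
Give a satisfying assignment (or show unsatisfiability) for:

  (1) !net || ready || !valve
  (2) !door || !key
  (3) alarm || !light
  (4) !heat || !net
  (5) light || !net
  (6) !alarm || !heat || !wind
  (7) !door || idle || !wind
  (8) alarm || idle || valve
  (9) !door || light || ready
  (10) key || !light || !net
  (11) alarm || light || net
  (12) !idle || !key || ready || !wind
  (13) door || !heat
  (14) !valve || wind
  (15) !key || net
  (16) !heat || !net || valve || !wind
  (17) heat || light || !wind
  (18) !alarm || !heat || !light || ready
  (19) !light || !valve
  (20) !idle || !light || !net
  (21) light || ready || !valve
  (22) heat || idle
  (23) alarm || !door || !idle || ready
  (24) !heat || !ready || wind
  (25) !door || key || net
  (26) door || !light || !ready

Try idle = False:
  (heat || idle) forces heat = True.
  (!heat || !net) forces net = False.
  (door || !heat) forces door = True.
  (!door || !key) forces key = False.
  clause (!door || key || net) is falsified — backtrack.
So idle = True.
Try heat = True:
  (!heat || !net) forces net = False.
  (door || !heat) forces door = True.
  (!door || !key) forces key = False.
  clause (!door || key || net) is falsified — backtrack.
So heat = False.
Set wind = False.
  then (!valve || wind) forces valve = False.
Try alarm = False:
  (alarm || !light) forces light = False.
  (light || !net) forces net = False.
  clause (alarm || light || net) is falsified — backtrack.
So alarm = True.
Set key = False.
Set light = False.
  then (light || !net) forces net = False.
  then (!door || key || net) forces door = False.
Set ready = True.
All clauses satisfied.

idle = True, heat = False, wind = False, alarm = True, key = False, valve = False, light = False, door = False, net = False, ready = True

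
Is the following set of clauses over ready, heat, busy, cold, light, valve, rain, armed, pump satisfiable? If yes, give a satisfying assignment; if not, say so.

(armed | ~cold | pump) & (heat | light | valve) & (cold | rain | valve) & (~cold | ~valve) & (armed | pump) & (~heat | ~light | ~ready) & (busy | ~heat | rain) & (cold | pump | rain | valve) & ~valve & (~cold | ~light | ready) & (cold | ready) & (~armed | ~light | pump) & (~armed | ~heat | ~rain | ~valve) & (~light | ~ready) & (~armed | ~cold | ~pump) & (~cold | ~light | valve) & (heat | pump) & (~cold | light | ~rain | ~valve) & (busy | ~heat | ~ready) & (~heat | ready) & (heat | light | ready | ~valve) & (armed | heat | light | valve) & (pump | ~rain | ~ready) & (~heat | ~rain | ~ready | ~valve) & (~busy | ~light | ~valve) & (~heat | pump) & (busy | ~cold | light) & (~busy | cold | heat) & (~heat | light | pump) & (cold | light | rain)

ready = True, heat = True, busy = True, cold = False, light = False, valve = False, rain = True, armed = True, pump = True

Unit clause (~valve) forces valve = False.
Try ready = False:
  (cold | ready) forces cold = True.
  (~cold | ~light | ready) forces light = False.
  (heat | light | valve) forces heat = True.
  clause (~heat | ready) is falsified — backtrack.
So ready = True.
  then (~light | ~ready) forces light = False.
  then (heat | light | valve) forces heat = True.
  then (busy | ~heat | ~ready) forces busy = True.
  then (~heat | pump) forces pump = True.
Set cold = False.
  then (cold | rain | valve) forces rain = True.
Set armed = True.
All clauses satisfied.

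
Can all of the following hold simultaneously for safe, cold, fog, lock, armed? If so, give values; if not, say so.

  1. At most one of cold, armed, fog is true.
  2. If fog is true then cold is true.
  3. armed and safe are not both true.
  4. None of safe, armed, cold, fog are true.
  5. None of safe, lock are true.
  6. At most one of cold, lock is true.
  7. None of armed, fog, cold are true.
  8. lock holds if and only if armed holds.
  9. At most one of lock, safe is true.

safe = False, cold = False, fog = False, lock = False, armed = False

  (1) {cold, armed, fog}: 0 true — at most one ✓
  (2) fog=F ⇒ cold: vacuous ✓
  (3) armed=F, safe=F — not both ✓
  (4) {safe, armed, cold, fog}: 0 true — none ✓
  (5) {safe, lock}: 0 true — none ✓
  (6) {cold, lock}: 0 true — at most one ✓
  (7) {armed, fog, cold}: 0 true — none ✓
  (8) lock=F, armed=F — same ✓
  (9) {lock, safe}: 0 true — at most one ✓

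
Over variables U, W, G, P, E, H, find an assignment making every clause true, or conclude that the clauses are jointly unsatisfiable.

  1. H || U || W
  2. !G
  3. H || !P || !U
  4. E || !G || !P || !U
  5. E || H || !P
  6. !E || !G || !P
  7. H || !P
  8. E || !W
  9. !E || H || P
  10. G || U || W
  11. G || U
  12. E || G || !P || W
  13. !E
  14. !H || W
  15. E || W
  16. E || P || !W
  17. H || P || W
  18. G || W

The formula is unsatisfiable.

Case E = True:
  Clause (!E) is falsified — contradiction.
Case E = False:
  (!G) forces G = False.
  (E || !W) forces W = False.
  Clause (E || W) is falsified — contradiction.
Both cases fail, so the formula is unsatisfiable.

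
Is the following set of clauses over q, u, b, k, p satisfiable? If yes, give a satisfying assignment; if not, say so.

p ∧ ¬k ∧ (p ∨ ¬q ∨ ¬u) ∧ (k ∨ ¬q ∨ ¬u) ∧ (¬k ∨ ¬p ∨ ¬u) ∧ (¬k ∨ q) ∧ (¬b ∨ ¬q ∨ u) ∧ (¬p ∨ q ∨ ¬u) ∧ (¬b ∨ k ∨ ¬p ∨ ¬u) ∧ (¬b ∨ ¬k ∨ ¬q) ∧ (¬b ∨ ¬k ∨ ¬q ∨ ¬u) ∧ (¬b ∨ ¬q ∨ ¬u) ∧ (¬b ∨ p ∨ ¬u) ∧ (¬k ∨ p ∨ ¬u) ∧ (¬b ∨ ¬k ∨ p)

q = True; u = False; b = False; k = False; p = True

Unit clause (p) forces p = True.
Unit clause (¬k) forces k = False.
Set q = True.
  then (k ∨ ¬q ∨ ¬u) forces u = False.
  then (¬b ∨ ¬q ∨ u) forces b = False.
All clauses satisfied.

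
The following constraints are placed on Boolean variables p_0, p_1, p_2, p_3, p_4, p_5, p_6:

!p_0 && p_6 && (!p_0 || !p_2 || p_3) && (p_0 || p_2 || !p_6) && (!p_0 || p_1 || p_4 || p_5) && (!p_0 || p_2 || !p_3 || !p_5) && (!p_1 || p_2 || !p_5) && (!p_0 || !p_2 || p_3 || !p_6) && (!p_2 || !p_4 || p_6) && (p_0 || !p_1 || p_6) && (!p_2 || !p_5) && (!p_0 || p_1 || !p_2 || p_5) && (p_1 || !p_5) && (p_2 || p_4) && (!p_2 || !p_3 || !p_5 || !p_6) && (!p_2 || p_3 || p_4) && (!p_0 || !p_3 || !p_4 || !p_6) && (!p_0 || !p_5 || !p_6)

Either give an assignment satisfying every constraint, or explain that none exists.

Unit clause (!p_0) forces p_0 = False.
Unit clause (p_6) forces p_6 = True.
In (p_0 || p_2 || !p_6) only p_2 is left, so p_2 = True.
In (!p_2 || !p_5) only !p_5 is left, so p_5 = False.
Set p_1 = False.
Set p_3 = True.
Set p_4 = False.
All clauses satisfied.

p_0 = False, p_1 = False, p_2 = True, p_3 = True, p_4 = False, p_5 = False, p_6 = True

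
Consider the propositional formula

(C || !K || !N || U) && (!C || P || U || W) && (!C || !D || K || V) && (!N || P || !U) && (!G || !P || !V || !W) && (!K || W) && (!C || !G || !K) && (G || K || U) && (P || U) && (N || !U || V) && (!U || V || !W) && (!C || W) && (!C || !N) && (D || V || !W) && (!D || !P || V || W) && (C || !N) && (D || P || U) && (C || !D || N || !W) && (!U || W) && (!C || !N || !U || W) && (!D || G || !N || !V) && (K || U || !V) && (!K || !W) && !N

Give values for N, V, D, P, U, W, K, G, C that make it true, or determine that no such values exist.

N = False; V = True; D = False; P = False; U = True; W = True; K = False; G = True; C = True

Unit clause (!N) forces N = False.
Set V = True.
Set D = False.
Set P = False.
  then (P || U) forces U = True.
  then (!U || W) forces W = True.
  then (!K || !W) forces K = False.
Set G = True.
Set C = True.
All clauses satisfied.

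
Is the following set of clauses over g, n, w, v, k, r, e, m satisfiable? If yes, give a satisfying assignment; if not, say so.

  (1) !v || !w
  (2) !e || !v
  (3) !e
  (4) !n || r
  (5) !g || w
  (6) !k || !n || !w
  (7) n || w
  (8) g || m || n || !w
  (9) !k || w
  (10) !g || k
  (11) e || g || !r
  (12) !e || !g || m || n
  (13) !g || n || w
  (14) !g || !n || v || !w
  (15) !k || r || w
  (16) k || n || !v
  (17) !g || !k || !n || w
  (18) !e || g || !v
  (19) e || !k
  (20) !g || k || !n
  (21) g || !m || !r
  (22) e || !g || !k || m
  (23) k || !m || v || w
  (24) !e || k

g: False, n: False, w: True, v: False, k: False, r: False, e: False, m: True

Unit clause (!e) forces e = False.
In (e || !k) only !k is left, so k = False.
In (!g || k) only !g is left, so g = False.
In (e || g || !r) only !r is left, so r = False.
In (!n || r) only !n is left, so n = False.
In (n || w) only w is left, so w = True.
In (g || m || n || !w) only m is left, so m = True.
In (k || n || !v) only !v is left, so v = False.
All clauses satisfied.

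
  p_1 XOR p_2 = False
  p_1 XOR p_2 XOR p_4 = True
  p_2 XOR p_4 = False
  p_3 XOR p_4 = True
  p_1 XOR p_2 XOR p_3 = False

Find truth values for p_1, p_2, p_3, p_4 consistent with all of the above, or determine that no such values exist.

p_1 = True, p_2 = True, p_3 = False, p_4 = True

p_1 XOR p_2 = T XOR T = False ✓
p_1 XOR p_2 XOR p_4 = T XOR T XOR T = True ✓
p_2 XOR p_4 = T XOR T = False ✓
p_3 XOR p_4 = F XOR T = True ✓
p_1 XOR p_2 XOR p_3 = T XOR T XOR F = False ✓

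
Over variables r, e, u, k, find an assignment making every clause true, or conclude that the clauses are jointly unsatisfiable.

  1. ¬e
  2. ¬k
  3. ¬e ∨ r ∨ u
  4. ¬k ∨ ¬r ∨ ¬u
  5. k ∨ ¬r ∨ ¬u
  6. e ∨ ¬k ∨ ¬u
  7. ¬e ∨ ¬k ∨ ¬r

r=F, e=F, u=F, k=F

Unit clause (¬e) forces e = False.
Unit clause (¬k) forces k = False.
Set r = False.
Set u = False.
Check each clause:
  (¬e): ¬e holds.
  (¬k): ¬k holds.
  (¬e ∨ r ∨ u): ¬e holds.
  (¬k ∨ ¬r ∨ ¬u): ¬k holds.
  (k ∨ ¬r ∨ ¬u): ¬r holds.
  (e ∨ ¬k ∨ ¬u): ¬k holds.
  (¬e ∨ ¬k ∨ ¬r): ¬e holds.
All clauses satisfied.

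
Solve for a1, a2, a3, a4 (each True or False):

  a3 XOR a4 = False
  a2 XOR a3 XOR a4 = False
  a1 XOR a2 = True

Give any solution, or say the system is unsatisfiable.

a1: True; a2: False; a3: False; a4: False

a3 XOR a4 = F XOR F = False ✓
a2 XOR a3 XOR a4 = F XOR F XOR F = False ✓
a1 XOR a2 = T XOR F = True ✓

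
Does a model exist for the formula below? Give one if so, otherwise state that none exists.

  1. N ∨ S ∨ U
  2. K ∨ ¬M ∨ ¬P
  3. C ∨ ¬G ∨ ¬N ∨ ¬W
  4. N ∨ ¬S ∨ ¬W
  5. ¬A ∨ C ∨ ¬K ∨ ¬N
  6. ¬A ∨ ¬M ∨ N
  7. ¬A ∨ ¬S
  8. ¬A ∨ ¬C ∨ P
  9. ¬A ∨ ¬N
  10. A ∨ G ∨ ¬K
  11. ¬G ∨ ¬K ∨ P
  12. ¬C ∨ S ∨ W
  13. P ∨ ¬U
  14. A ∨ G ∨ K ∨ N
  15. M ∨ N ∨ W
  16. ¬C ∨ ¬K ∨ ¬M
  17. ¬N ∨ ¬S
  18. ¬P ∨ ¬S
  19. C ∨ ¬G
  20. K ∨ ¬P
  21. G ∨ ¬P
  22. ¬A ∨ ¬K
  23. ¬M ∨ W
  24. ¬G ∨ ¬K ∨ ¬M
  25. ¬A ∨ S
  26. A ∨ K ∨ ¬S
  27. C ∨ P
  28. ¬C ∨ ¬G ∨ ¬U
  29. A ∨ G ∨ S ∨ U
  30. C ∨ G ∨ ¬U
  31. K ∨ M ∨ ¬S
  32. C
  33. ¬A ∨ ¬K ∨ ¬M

G = True, U = False, K = False, N = True, W = True, P = False, S = False, M = False, A = False, C = True

Unit clause (C) forces C = True.
Set G = True.
  then (¬C ∨ ¬G ∨ ¬U) forces U = False.
Set K = False.
  then (K ∨ ¬P) forces P = False.
  then (¬A ∨ ¬C ∨ P) forces A = False.
  then (A ∨ K ∨ ¬S) forces S = False.
  then (N ∨ S ∨ U) forces N = True.
  then (¬C ∨ S ∨ W) forces W = True.
Set M = False.
All clauses satisfied.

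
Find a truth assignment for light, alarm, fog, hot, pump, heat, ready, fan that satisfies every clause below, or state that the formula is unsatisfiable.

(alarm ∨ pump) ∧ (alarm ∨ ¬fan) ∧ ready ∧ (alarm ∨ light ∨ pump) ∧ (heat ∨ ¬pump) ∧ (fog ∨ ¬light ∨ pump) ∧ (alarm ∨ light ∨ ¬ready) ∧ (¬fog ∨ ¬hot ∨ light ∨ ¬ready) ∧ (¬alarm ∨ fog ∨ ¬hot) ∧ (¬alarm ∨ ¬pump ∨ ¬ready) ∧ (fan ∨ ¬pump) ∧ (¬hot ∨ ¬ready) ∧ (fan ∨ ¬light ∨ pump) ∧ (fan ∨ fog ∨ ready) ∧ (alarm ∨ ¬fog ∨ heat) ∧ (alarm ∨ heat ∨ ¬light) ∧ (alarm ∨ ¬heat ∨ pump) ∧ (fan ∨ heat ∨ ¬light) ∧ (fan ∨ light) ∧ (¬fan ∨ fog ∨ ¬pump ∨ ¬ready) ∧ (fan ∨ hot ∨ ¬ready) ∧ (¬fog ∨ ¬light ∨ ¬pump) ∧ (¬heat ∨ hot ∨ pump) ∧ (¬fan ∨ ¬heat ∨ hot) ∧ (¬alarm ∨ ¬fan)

Case ready = True:
  (¬hot ∨ ¬ready) forces hot = False.
  (fan ∨ hot ∨ ¬ready) forces fan = True.
  (alarm ∨ ¬fan) forces alarm = True.
  Clause (¬alarm ∨ ¬fan) is falsified — contradiction.
Case ready = False:
  Clause (ready) is falsified — contradiction.
Both cases fail, so the formula is unsatisfiable.

Unsatisfiable — no assignment works.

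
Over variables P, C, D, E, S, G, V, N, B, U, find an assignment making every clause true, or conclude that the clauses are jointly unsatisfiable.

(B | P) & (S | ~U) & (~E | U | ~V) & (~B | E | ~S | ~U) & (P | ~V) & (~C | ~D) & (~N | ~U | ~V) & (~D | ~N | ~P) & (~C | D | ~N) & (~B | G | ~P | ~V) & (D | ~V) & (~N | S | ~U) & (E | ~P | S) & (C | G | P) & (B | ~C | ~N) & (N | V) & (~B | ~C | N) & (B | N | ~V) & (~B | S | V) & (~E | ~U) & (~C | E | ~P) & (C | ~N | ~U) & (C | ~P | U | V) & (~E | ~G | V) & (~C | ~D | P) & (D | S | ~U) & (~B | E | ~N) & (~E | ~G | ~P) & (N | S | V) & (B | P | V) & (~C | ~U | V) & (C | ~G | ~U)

Set P = True.
Try C = True:
  (~C | ~D) forces D = False.
  (~C | D | ~N) forces N = False.
  (D | ~V) forces V = False.
  clause (N | V) is falsified — backtrack.
So C = False.
Try D = False:
  (D | ~V) forces V = False.
  (N | V) forces N = True.
  (C | ~N | ~U) forces U = False.
  clause (C | ~P | U | V) is falsified — backtrack.
So D = True.
  then (~D | ~N | ~P) forces N = False.
  then (N | V) forces V = True.
  then (B | N | ~V) forces B = True.
  then (~B | G | ~P | ~V) forces G = True.
  then (~E | ~G | ~P) forces E = False.
  then (C | ~G | ~U) forces U = False.
  then (E | ~P | S) forces S = True.
All clauses satisfied.

P=T; C=F; D=T; E=F; S=T; G=T; V=T; N=F; B=T; U=F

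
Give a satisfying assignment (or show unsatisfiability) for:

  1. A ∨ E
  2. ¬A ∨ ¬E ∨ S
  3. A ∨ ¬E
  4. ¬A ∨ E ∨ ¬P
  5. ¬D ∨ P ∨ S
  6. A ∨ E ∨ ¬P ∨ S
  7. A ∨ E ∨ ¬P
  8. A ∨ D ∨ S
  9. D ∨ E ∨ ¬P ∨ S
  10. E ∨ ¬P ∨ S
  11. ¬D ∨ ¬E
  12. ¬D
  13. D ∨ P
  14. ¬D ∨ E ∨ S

A: True; S: True; P: True; E: True; D: False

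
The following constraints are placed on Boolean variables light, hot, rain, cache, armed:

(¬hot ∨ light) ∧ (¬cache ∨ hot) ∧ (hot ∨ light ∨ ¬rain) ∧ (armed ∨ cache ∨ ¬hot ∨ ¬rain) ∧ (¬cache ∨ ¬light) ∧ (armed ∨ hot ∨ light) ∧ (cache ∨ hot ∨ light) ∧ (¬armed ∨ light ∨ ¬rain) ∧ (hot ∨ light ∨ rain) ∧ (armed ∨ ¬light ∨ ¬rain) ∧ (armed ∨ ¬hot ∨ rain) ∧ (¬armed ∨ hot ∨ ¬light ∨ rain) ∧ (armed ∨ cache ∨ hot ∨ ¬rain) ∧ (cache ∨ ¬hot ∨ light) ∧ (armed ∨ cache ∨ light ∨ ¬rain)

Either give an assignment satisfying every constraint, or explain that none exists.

Set light = True.
  then (¬cache ∨ ¬light) forces cache = False.
Set hot = False.
Set rain = False.
  then (¬armed ∨ hot ∨ ¬light ∨ rain) forces armed = False.
All clauses satisfied.

light: True; hot: False; rain: False; cache: False; armed: False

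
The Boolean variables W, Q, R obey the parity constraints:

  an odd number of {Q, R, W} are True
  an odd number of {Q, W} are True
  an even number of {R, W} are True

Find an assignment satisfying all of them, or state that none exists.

W=F, Q=T, R=F

{Q, R, W}: 1 true → odd ✓
{Q, W}: 1 true → odd ✓
{R, W}: 0 true → even ✓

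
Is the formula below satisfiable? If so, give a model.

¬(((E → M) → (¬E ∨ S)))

S = False, M = True, E = True

  ¬(((E → M) → (¬E ∨ S))) = True
    (E → M) → (¬E ∨ S) = False
      E → M = True
      ¬E ∨ S = False
        ¬E = False
The formula evaluates to True.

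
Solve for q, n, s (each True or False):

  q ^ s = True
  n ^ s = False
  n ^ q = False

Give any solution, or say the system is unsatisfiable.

UNSATISFIABLE

Adding constraints 1, 2, 3 mod 2: every variable appears an even number of times on the left, so the left side is 0.
But the right sides sum to 1 (mod 2). 0 ≠ 1 — the system is inconsistent.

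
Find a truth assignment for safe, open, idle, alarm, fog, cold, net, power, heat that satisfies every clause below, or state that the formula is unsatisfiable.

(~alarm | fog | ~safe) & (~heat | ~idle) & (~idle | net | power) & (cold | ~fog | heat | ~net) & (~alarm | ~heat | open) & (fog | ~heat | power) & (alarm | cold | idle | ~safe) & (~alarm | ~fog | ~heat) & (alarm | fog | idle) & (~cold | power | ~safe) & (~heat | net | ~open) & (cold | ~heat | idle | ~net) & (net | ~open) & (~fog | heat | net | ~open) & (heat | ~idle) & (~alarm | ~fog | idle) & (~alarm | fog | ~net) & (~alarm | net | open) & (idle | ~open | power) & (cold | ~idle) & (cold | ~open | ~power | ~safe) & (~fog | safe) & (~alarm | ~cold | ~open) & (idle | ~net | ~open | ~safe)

Set safe = True.
Try open = True:
  (net | ~open) forces net = True.
  (idle | ~net | ~open | ~safe) forces idle = True.
  (~heat | ~idle) forces heat = False.
  clause (heat | ~idle) is falsified — backtrack.
So open = False.
Try idle = True:
  (~heat | ~idle) forces heat = False.
  clause (heat | ~idle) is falsified — backtrack.
So idle = False.
Set alarm = False.
  then (alarm | cold | idle | ~safe) forces cold = True.
  then (alarm | fog | idle) forces fog = True.
  then (~cold | power | ~safe) forces power = True.
Set net = False.
Set heat = True.
All clauses satisfied.

safe=T, open=F, idle=F, alarm=F, fog=T, cold=T, net=F, power=T, heat=T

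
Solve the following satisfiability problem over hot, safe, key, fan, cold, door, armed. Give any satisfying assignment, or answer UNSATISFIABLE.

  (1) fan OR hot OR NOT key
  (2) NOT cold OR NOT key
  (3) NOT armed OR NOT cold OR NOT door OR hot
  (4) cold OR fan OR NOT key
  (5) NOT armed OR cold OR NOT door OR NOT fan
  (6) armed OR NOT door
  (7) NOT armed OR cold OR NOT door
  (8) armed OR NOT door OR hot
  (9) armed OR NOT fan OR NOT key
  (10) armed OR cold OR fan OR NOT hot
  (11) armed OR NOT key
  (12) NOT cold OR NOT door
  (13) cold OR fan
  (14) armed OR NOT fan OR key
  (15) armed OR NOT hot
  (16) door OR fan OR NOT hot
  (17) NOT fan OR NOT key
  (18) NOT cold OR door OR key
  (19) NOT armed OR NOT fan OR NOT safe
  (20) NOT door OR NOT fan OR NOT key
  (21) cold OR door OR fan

Set hot = True.
  then (armed OR NOT hot) forces armed = True.
Try safe = True:
  (NOT armed OR NOT fan OR NOT safe) forces fan = False.
  (cold OR fan) forces cold = True.
  (NOT cold OR NOT key) forces key = False.
  (NOT cold OR NOT door) forces door = False.
  clause (door OR fan OR NOT hot) is falsified — backtrack.
So safe = False.
Set key = False.
Try fan = False:
  (cold OR fan) forces cold = True.
  (NOT cold OR NOT door) forces door = False.
  clause (door OR fan OR NOT hot) is falsified — backtrack.
So fan = True.
Set cold = False.
  then (NOT armed OR cold OR NOT door OR NOT fan) forces door = False.
All clauses satisfied.

hot = True; safe = False; key = False; fan = True; cold = False; door = False; armed = True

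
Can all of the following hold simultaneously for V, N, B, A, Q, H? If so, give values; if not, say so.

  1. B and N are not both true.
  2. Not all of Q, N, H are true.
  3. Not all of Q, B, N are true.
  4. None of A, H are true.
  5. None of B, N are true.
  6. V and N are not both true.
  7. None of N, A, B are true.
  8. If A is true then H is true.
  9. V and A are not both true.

V: True, N: False, B: False, A: False, Q: False, H: False

  (1) B=F, N=F — not both ✓
  (2) {Q, N, H}: 0/3 true — not all ✓
  (3) {Q, B, N}: 0/3 true — not all ✓
  (4) {A, H}: 0 true — none ✓
  (5) {B, N}: 0 true — none ✓
  (6) V=T, N=F — not both ✓
  (7) {N, A, B}: 0 true — none ✓
  (8) A=F ⇒ H: vacuous ✓
  (9) V=T, A=F — not both ✓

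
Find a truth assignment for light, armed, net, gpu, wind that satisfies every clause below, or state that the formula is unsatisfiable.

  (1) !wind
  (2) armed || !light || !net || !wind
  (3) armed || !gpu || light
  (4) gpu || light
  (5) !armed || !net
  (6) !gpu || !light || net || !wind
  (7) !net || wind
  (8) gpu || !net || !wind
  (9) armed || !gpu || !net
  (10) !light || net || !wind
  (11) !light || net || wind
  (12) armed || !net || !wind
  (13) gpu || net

light: False; armed: True; net: False; gpu: True; wind: False

Unit clause (!wind) forces wind = False.
In (!net || wind) only !net is left, so net = False.
In (!light || net || wind) only !light is left, so light = False.
In (gpu || net) only gpu is left, so gpu = True.
In (armed || !gpu || light) only armed is left, so armed = True.
All clauses satisfied.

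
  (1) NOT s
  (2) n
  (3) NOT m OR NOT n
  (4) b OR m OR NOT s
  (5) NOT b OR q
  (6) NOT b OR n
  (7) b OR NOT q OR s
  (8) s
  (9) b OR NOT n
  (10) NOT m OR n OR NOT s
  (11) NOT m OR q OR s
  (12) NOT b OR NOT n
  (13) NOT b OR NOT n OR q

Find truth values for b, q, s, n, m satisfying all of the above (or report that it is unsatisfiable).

Case s = True:
  Clause (NOT s) is falsified — contradiction.
Case s = False:
  Clause (s) is falsified — contradiction.
Both cases fail, so the formula is unsatisfiable.

No satisfying assignment exists.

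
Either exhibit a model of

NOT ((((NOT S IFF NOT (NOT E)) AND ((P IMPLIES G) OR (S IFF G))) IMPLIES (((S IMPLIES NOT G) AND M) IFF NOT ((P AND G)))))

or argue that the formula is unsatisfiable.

P: True, S: False, E: True, M: False, G: False

  NOT ((((NOT S IFF NOT (NOT E)) AND ((P IMPLIES G) OR (S IFF G))) IMPLIES (((S IMPLIES NOT G) AND M) IFF NOT ((P AND G))))) = True
    ((NOT S IFF NOT (NOT E)) AND ((P IMPLIES G) OR (S IFF G))) IMPLIES (((S IMPLIES NOT G) AND M) IFF NOT ((P AND G))) = False
      (NOT S IFF NOT (NOT E)) AND ((P IMPLIES G) OR (S IFF G)) = True
        NOT S IFF NOT (NOT E) = True
          NOT S = True
          NOT (NOT E) = True
            NOT E = False
        (P IMPLIES G) OR (S IFF G) = True
          P IMPLIES G = False
          S IFF G = True
      ((S IMPLIES NOT G) AND M) IFF NOT ((P AND G)) = False
        (S IMPLIES NOT G) AND M = False
          S IMPLIES NOT G = True
            NOT G = True
        NOT ((P AND G)) = True
          P AND G = False
The formula evaluates to True.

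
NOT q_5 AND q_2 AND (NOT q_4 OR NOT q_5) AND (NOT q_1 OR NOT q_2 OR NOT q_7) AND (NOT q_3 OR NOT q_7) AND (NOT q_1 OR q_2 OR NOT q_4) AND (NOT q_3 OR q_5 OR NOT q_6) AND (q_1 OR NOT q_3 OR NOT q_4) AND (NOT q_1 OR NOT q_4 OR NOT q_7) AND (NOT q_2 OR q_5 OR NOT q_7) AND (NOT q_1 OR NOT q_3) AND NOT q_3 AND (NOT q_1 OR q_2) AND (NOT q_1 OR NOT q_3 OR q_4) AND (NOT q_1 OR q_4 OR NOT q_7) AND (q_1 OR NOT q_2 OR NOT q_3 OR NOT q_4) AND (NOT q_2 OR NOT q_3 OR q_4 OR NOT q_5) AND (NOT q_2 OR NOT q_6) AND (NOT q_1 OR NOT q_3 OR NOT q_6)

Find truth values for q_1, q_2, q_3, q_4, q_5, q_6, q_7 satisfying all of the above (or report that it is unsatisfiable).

Unit clause (NOT q_5) forces q_5 = False.
Unit clause (q_2) forces q_2 = True.
In (NOT q_2 OR q_5 OR NOT q_7) only NOT q_7 is left, so q_7 = False.
Unit clause (NOT q_3) forces q_3 = False.
In (NOT q_2 OR NOT q_6) only NOT q_6 is left, so q_6 = False.
Set q_1 = True.
Set q_4 = False.
All clauses satisfied.

q_1: True; q_2: True; q_3: False; q_4: False; q_5: False; q_6: False; q_7: False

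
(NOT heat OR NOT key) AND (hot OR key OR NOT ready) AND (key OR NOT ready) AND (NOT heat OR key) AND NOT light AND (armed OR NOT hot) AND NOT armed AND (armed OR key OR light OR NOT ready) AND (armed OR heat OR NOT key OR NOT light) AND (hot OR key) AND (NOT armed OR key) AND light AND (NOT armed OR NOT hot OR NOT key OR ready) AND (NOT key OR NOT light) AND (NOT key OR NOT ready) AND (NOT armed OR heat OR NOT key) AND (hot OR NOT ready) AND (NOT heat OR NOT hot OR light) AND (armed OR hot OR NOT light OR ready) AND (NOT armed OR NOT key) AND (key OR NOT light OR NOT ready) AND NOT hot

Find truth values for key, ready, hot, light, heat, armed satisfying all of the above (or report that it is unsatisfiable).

Case light = True:
  Clause (NOT light) is falsified — contradiction.
Case light = False:
  Clause (light) is falsified — contradiction.
Both cases fail, so the formula is unsatisfiable.

UNSATISFIABLE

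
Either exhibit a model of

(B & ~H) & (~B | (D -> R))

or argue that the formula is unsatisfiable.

D: False; H: False; B: True; R: False

  B & ~H = True
    ~H = True
  ~B | (D -> R) = True
    ~B = False
    D -> R = True
Both conjuncts True, so the formula holds.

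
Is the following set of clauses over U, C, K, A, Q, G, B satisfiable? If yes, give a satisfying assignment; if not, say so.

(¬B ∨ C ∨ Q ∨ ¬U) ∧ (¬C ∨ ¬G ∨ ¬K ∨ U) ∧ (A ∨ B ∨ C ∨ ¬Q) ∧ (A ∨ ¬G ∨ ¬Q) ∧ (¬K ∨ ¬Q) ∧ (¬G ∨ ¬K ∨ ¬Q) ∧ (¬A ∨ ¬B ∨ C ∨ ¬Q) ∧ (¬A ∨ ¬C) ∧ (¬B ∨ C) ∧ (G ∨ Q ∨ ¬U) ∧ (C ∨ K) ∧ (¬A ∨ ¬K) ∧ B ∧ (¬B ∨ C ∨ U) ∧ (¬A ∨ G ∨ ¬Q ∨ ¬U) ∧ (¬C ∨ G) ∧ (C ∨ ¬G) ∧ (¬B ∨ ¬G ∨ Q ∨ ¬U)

U = False, C = True, K = False, A = False, Q = False, G = True, B = True

Unit clause (B) forces B = True.
In (¬B ∨ C) only C is left, so C = True.
In (¬C ∨ G) only G is left, so G = True.
In (¬A ∨ ¬C) only ¬A is left, so A = False.
In (A ∨ ¬G ∨ ¬Q) only ¬Q is left, so Q = False.
In (¬B ∨ ¬G ∨ Q ∨ ¬U) only ¬U is left, so U = False.
In (¬C ∨ ¬G ∨ ¬K ∨ U) only ¬K is left, so K = False.
All clauses satisfied.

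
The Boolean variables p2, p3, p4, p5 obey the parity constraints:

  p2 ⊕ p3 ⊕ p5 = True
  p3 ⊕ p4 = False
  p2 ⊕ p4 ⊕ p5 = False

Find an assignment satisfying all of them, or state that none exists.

The formula is unsatisfiable.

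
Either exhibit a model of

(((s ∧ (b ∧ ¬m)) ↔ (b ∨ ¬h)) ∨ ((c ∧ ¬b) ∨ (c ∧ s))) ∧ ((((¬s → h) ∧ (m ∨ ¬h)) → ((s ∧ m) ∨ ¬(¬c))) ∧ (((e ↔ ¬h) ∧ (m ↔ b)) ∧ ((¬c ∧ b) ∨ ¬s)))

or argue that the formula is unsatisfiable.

h = True, b = False, m = False, s = False, c = True, e = False

  ((s ∧ (b ∧ ¬m)) ↔ (b ∨ ¬h)) ∨ ((c ∧ ¬b) ∨ (c ∧ s)) = True
    (s ∧ (b ∧ ¬m)) ↔ (b ∨ ¬h) = True
      s ∧ (b ∧ ¬m) = False
        b ∧ ¬m = False
          ¬m = True
      b ∨ ¬h = False
        ¬h = False
    (c ∧ ¬b) ∨ (c ∧ s) = True
      c ∧ ¬b = True
        ¬b = True
      c ∧ s = False
  (((¬s → h) ∧ (m ∨ ¬h)) → ((s ∧ m) ∨ ¬(¬c))) ∧ (((e ↔ ¬h) ∧ (m ↔ b)) ∧ ((¬c ∧ b) ∨ ¬s)) = True
    ((¬s → h) ∧ (m ∨ ¬h)) → ((s ∧ m) ∨ ¬(¬c)) = True
      (¬s → h) ∧ (m ∨ ¬h) = False
        ¬s → h = True
          ¬s = True
        m ∨ ¬h = False
          ¬h = False
      (s ∧ m) ∨ ¬(¬c) = True
        s ∧ m = False
        ¬(¬c) = True
          ¬c = False
    ((e ↔ ¬h) ∧ (m ↔ b)) ∧ ((¬c ∧ b) ∨ ¬s) = True
      (e ↔ ¬h) ∧ (m ↔ b) = True
        e ↔ ¬h = True
          ¬h = False
        m ↔ b = True
      (¬c ∧ b) ∨ ¬s = True
        ¬c ∧ b = False
          ¬c = False
        ¬s = True
Both conjuncts True, so the formula holds.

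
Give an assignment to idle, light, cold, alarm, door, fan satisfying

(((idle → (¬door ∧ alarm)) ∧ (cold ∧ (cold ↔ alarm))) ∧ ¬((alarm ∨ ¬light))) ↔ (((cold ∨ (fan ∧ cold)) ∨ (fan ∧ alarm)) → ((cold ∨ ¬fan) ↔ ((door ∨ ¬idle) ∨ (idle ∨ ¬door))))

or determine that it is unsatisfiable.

idle = False, light = True, cold = False, alarm = True, door = True, fan = True

  (((idle → (¬door ∧ alarm)) ∧ (cold ∧ (cold ↔ alarm))) ∧ ¬((alarm ∨ ¬light))) ↔ (((cold ∨ (fan ∧ cold)) ∨ (fan ∧ alarm)) → ((cold ∨ ¬fan) ↔ ((door ∨ ¬idle) ∨ (idle ∨ ¬door)))) = True
    ((idle → (¬door ∧ alarm)) ∧ (cold ∧ (cold ↔ alarm))) ∧ ¬((alarm ∨ ¬light)) = False
      (idle → (¬door ∧ alarm)) ∧ (cold ∧ (cold ↔ alarm)) = False
        idle → (¬door ∧ alarm) = True
          ¬door ∧ alarm = False
            ¬door = False
        cold ∧ (cold ↔ alarm) = False
          cold ↔ alarm = False
      ¬((alarm ∨ ¬light)) = False
        alarm ∨ ¬light = True
          ¬light = False
    ((cold ∨ (fan ∧ cold)) ∨ (fan ∧ alarm)) → ((cold ∨ ¬fan) ↔ ((door ∨ ¬idle) ∨ (idle ∨ ¬door))) = False
      (cold ∨ (fan ∧ cold)) ∨ (fan ∧ alarm) = True
        cold ∨ (fan ∧ cold) = False
          fan ∧ cold = False
        fan ∧ alarm = True
      (cold ∨ ¬fan) ↔ ((door ∨ ¬idle) ∨ (idle ∨ ¬door)) = False
        cold ∨ ¬fan = False
          ¬fan = False
        (door ∨ ¬idle) ∨ (idle ∨ ¬door) = True
          door ∨ ¬idle = True
            ¬idle = True
          idle ∨ ¬door = False
            ¬door = False
The formula evaluates to True.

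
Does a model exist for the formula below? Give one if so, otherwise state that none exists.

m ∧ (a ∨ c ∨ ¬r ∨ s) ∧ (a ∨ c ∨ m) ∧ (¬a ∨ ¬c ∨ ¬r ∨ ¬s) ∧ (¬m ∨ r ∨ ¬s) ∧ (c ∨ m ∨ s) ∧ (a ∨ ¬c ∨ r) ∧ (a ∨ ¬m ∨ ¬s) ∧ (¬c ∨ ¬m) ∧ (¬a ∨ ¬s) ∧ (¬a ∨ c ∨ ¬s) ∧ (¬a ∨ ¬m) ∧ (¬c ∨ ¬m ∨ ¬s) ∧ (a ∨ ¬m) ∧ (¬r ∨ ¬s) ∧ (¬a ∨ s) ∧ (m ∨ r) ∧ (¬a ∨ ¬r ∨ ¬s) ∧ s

Unsatisfiable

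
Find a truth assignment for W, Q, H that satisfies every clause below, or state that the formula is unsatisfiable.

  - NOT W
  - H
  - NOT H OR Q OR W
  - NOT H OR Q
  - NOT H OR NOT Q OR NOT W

W = False, Q = True, H = True

Unit clause (NOT W) forces W = False.
Unit clause (H) forces H = True.
In (NOT H OR Q OR W) only Q is left, so Q = True.
Check each clause:
  (NOT W): NOT W holds.
  (H): H holds.
  (NOT H OR Q OR W): Q holds.
  (NOT H OR Q): Q holds.
  (NOT H OR NOT Q OR NOT W): NOT W holds.
All clauses satisfied.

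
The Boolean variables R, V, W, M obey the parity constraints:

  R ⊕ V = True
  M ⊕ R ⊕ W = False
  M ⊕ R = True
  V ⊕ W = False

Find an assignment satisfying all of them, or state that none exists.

R=F, V=T, W=T, M=T

R ⊕ V = F ⊕ T = True ✓
M ⊕ R ⊕ W = T ⊕ F ⊕ T = False ✓
M ⊕ R = T ⊕ F = True ✓
V ⊕ W = T ⊕ T = False ✓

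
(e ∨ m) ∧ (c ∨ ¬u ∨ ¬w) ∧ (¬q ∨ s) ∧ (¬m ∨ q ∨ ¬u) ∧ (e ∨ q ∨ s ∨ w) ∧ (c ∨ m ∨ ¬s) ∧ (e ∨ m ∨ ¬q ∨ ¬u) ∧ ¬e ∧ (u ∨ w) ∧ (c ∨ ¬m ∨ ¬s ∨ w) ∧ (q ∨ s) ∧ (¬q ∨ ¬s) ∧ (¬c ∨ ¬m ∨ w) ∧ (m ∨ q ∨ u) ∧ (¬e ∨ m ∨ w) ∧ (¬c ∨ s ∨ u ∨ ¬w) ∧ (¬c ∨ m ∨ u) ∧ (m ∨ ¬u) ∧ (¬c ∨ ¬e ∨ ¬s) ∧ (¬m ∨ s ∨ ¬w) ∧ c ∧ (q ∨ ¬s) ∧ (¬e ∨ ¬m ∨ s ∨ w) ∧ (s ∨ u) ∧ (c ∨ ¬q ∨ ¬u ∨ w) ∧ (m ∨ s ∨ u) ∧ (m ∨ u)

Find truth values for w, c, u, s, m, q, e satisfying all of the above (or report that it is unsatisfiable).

UNSATISFIABLE

Case s = True:
  (¬e) forces e = False.
  (e ∨ m) forces m = True.
  (¬q ∨ ¬s) forces q = False.
  Clause (q ∨ ¬s) is falsified — contradiction.
Case s = False:
  (¬q ∨ s) forces q = False.
  Clause (q ∨ s) is falsified — contradiction.
Both cases fail, so the formula is unsatisfiable.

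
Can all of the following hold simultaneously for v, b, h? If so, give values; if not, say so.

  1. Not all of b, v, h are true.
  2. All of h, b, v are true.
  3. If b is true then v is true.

UNSATISFIABLE

Case v = True:
  (2) forces h = True.
  (1) with v=T, h=T forces b = False.
  Constraint (2) is violated (b=F) — contradiction.
Case v = False:
  Constraint (2) is violated (v=F) — contradiction.
Both cases fail — unsatisfiable.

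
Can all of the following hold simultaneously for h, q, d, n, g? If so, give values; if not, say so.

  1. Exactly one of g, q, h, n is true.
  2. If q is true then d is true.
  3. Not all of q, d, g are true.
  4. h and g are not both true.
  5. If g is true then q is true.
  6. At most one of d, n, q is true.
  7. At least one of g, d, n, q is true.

h = False, q = False, d = False, n = True, g = False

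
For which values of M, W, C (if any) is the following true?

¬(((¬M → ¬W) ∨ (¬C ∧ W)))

M: False; W: True; C: True

  ¬(((¬M → ¬W) ∨ (¬C ∧ W))) = True
    (¬M → ¬W) ∨ (¬C ∧ W) = False
      ¬M → ¬W = False
        ¬M = True
        ¬W = False
      ¬C ∧ W = False
        ¬C = False
The formula evaluates to True.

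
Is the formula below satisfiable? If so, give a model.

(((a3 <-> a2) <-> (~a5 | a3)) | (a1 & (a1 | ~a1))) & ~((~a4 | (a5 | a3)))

a1 = True; a2 = False; a3 = False; a4 = True; a5 = False

  ((a3 <-> a2) <-> (~a5 | a3)) | (a1 & (a1 | ~a1)) = True
    (a3 <-> a2) <-> (~a5 | a3) = True
      a3 <-> a2 = True
      ~a5 | a3 = True
        ~a5 = True
    a1 & (a1 | ~a1) = True
      a1 | ~a1 = True
        ~a1 = False
  ~((~a4 | (a5 | a3))) = True
    ~a4 | (a5 | a3) = False
      ~a4 = False
      a5 | a3 = False
Both conjuncts True, so the formula holds.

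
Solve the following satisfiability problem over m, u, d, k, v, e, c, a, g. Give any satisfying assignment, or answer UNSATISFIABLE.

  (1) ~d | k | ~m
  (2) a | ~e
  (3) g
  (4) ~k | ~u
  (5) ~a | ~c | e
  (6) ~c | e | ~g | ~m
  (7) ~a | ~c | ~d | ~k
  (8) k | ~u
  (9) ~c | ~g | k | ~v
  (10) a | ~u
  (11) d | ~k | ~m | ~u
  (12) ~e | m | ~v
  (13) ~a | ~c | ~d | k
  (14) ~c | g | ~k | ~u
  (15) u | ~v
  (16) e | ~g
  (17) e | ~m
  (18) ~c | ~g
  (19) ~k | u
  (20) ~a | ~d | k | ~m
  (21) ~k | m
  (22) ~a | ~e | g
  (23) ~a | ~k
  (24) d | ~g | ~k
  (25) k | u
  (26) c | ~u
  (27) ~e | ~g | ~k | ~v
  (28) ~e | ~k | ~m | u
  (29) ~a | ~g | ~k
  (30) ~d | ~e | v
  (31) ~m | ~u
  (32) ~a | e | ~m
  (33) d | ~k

Unsatisfiable — no assignment works.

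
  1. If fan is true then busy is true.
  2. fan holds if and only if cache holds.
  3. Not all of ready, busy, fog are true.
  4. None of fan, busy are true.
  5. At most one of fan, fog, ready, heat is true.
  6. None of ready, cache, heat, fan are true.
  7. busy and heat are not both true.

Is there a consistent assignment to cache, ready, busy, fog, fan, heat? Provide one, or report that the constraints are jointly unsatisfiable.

cache = False, ready = False, busy = False, fog = False, fan = False, heat = False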